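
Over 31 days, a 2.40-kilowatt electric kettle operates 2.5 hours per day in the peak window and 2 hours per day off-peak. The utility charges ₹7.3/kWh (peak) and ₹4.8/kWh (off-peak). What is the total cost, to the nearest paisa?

₹2072.04

Peak energy = 2.4 kW × 2.5 h × 31 = 186 kWh
Off-peak energy = 2.4 kW × 2 h × 31 = 148.8 kWh
Cost = 186 × ₹7.3 + 148.8 × ₹4.8 = ₹1357.8 + ₹714.24 = ₹2072.04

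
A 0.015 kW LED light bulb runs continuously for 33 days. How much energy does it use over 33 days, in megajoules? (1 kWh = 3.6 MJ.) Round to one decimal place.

Runtime = 24 h × 33 = 792 h
Energy = 0.015 kW × 792 h = 11.88 kWh
= 11.88 × 3.6 MJ = 42.8 MJ

42.8 MJ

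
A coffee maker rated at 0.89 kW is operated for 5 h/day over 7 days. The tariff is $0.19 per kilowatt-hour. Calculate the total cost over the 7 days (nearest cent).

$5.92

Runtime = 5 h/day × 7 days = 35 h
Energy = 0.89 kW × 35 h = 31.15 kWh
Cost = 31.15 kWh × $0.19/kWh = $5.92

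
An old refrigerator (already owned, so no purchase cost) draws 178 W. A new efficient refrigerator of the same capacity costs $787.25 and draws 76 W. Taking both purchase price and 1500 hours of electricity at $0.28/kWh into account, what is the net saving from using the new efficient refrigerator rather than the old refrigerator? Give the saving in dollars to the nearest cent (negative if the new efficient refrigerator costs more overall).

-$744.41

old refrigerator: $0.00 + (178/1000) kW × 1500 h × $0.28 = $0.00 + $74.76 = $74.76
new efficient refrigerator: $787.25 + (76/1000) kW × 1500 h × $0.28 = $787.25 + $31.92 = $819.17
Saving = $74.76 − $819.17 = −$744.41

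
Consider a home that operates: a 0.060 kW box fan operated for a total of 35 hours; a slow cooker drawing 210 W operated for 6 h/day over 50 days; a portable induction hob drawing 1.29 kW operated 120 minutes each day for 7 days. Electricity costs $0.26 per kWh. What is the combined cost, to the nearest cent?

$21.62

box fan: 0.06 kW × 35 h = 2.1 kWh
slow cooker: Runtime = 6 h/day × 50 days = 300 h
slow cooker: 0.21 kW × 300 h = 63 kWh
portable induction hob: Runtime = 120 min × 7 = 840 min = 14 h
portable induction hob: 1.29 kW × 14 h = 18.06 kWh
Total energy = 83.16 kWh
Cost = 83.16 × $0.26 = $21.62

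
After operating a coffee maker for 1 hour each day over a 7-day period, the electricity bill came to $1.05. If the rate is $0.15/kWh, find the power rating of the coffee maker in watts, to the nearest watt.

1000 W

Energy = $1.05 ÷ $0.15/kWh = 7 kWh
Runtime = 1 h/day × 7 days = 7 h
Power = 7 kWh ÷ 7 h = 1 kW = 1000 W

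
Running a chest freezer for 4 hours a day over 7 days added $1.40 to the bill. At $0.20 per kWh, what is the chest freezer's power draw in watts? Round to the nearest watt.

Energy = $1.40 ÷ $0.20/kWh = 7 kWh
Runtime = 4 h/day × 7 days = 28 h
Power = 7 kWh ÷ 28 h = 0.25 kW = 250 W

250 W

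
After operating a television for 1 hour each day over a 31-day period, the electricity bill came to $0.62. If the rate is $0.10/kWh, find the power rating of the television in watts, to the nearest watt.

Energy = $0.62 ÷ $0.10/kWh = 6.2 kWh
Runtime = 1 h/day × 31 days = 31 h
Power = 6.2 kWh ÷ 31 h = 0.2 kW = 200 W

200 W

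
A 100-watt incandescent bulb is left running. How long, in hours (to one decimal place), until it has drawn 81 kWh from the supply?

810.0 h

Hours = 81 kWh ÷ 0.1 kW = 810.0 h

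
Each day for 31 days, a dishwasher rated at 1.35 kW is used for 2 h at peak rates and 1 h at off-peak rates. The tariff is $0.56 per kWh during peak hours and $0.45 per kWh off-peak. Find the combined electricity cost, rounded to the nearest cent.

$65.70

Peak energy = 1.35 kW × 2 h × 31 = 83.7 kWh
Off-peak energy = 1.35 kW × 1 h × 31 = 41.85 kWh
Cost = 83.7 × $0.56 + 41.85 × $0.45 = $46.872 + $18.8325 = $65.70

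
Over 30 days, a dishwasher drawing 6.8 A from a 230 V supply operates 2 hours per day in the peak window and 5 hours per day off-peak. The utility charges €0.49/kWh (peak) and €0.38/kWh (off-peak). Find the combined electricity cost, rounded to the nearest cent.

€135.13

Power = 6.8 A × 230 V = 1564 W = 1.564 kW
Peak energy = 1.564 kW × 2 h × 30 = 93.84 kWh
Off-peak energy = 1.564 kW × 5 h × 30 = 234.6 kWh
Cost = 93.84 × €0.49 + 234.6 × €0.38 = €45.9816 + €89.148 = €135.13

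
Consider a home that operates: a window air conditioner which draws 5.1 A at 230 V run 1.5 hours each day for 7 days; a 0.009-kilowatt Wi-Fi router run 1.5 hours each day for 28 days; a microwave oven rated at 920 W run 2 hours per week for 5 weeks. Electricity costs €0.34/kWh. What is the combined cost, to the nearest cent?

window air conditioner: Power = 5.1 A × 230 V = 1173 W = 1.173 kW
window air conditioner: Runtime = 1.5 h/day × 7 days = 10.5 h
window air conditioner: 1.173 kW × 10.5 h = 12.3165 kWh
Wi-Fi router: Runtime = 1.5 h/day × 28 days = 42 h
Wi-Fi router: 0.009 kW × 42 h = 0.378 kWh
microwave oven: Runtime = 2 h/week × 5 weeks = 10 h
microwave oven: 0.92 kW × 10 h = 9.2 kWh
Total energy = 21.8945 kWh
Cost = 21.8945 × €0.34 = €7.44

€7.44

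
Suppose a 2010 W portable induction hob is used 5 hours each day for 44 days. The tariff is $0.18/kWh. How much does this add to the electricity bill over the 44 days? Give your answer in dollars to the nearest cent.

Runtime = 5 h/day × 44 days = 220 h
Energy = 2.01 kW × 220 h = 442.2 kWh
Cost = 442.2 kWh × $0.18/kWh = $79.60

$79.60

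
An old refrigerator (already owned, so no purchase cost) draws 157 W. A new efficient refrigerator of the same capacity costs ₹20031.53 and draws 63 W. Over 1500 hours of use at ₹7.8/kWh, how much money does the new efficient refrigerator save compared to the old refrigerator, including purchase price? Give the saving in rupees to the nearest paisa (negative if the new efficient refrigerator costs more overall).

-₹18931.73

old refrigerator: ₹0.00 + (157/1000) kW × 1500 h × ₹7.8 = ₹0.00 + ₹1836.9 = ₹1836.9
new efficient refrigerator: ₹20031.53 + (63/1000) kW × 1500 h × ₹7.8 = ₹20031.53 + ₹737.1 = ₹20768.63
Saving = ₹1836.9 − ₹20768.63 = −₹18931.73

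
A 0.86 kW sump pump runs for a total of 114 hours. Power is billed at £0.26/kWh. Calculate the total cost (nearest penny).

Energy = 0.86 kW × 114 h = 98.04 kWh
Cost = 98.04 kWh × £0.26/kWh = £25.49

£25.49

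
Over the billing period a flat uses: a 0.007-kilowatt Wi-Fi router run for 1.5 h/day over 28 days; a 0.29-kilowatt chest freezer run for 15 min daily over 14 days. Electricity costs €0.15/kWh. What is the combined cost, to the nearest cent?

Wi-Fi router: Runtime = 1.5 h/day × 28 days = 42 h
Wi-Fi router: 0.007 kW × 42 h = 0.294 kWh
chest freezer: Runtime = 15 min × 14 = 210 min = 3.5 h
chest freezer: 0.29 kW × 3.5 h = 1.015 kWh
Total energy = 1.309 kWh
Cost = 1.309 × €0.15 = €0.20

€0.20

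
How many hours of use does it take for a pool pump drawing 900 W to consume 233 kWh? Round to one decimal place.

258.9 h

Hours = 233 kWh ÷ 0.9 kW = 258.9 h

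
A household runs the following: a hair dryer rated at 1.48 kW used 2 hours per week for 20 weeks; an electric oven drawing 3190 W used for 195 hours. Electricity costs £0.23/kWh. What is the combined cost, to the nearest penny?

hair dryer: Runtime = 2 h/week × 20 weeks = 40 h
hair dryer: 1.48 kW × 40 h = 59.2 kWh
electric oven: 3.19 kW × 195 h = 622.05 kWh
Total energy = 681.25 kWh
Cost = 681.25 × £0.23 = £156.69

£156.69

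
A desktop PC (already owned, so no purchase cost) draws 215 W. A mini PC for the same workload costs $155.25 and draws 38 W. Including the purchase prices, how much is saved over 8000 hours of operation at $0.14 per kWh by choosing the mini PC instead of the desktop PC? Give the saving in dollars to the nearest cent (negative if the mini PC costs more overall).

$42.99

desktop PC: $0.00 + (215/1000) kW × 8000 h × $0.14 = $0.00 + $240.8 = $240.8
mini PC: $155.25 + (38/1000) kW × 8000 h × $0.14 = $155.25 + $42.56 = $197.81
Saving = $240.8 − $197.81 = $42.99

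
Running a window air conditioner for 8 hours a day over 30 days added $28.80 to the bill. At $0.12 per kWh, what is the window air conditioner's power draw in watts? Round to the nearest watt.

Energy = $28.80 ÷ $0.12/kWh = 240 kWh
Runtime = 8 h/day × 30 days = 240 h
Power = 240 kWh ÷ 240 h = 1 kW = 1000 W

1000 W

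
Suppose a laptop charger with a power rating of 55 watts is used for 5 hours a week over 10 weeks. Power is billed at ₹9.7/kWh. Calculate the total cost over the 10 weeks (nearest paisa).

Runtime = 5 h/week × 10 weeks = 50 h
Energy = 0.055 kW × 50 h = 2.75 kWh
Cost = 2.75 kWh × ₹9.7/kWh = ₹26.68

₹26.68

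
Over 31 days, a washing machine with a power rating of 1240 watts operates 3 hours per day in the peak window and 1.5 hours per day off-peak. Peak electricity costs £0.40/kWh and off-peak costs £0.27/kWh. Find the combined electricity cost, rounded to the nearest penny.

£61.70

Peak energy = 1.24 kW × 3 h × 31 = 115.32 kWh
Off-peak energy = 1.24 kW × 1.5 h × 31 = 57.66 kWh
Cost = 115.32 × £0.40 + 57.66 × £0.27 = £46.128 + £15.5682 = £61.70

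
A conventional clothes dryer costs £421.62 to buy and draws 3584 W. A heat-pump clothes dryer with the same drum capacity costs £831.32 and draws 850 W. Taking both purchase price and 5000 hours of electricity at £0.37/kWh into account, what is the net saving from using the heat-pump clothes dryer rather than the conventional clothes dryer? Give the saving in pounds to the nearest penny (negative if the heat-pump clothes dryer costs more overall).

conventional clothes dryer: £421.62 + (3584/1000) kW × 5000 h × £0.37 = £421.62 + £6630.4 = £7052.02
heat-pump clothes dryer: £831.32 + (850/1000) kW × 5000 h × £0.37 = £831.32 + £1572.5 = £2403.82
Saving = £7052.02 − £2403.82 = £4648.2

£4648.20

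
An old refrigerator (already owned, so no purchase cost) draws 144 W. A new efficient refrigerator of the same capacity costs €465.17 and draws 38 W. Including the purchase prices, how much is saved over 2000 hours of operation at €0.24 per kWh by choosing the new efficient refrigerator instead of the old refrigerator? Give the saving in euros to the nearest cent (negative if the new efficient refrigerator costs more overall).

old refrigerator: €0.00 + (144/1000) kW × 2000 h × €0.24 = €0.00 + €69.12 = €69.12
new efficient refrigerator: €465.17 + (38/1000) kW × 2000 h × €0.24 = €465.17 + €18.24 = €483.41
Saving = €69.12 − €483.41 = −€414.29

-€414.29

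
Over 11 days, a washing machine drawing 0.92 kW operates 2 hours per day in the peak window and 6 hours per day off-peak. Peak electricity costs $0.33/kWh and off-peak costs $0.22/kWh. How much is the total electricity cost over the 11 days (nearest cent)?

$20.04

Peak energy = 0.92 kW × 2 h × 11 = 20.24 kWh
Off-peak energy = 0.92 kW × 6 h × 11 = 60.72 kWh
Cost = 20.24 × $0.33 + 60.72 × $0.22 = $6.6792 + $13.3584 = $20.04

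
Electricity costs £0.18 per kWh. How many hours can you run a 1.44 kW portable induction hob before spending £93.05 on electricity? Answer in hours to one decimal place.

Energy available = £93.05 ÷ £0.18/kWh = 516.9444 kWh
Hours = 516.9444 kWh ÷ 1.44 kW = 359.0 h

359.0 h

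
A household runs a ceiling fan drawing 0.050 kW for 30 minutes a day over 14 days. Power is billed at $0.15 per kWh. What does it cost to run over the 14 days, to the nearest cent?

$0.05

Runtime = 30 min × 14 = 420 min = 7 h
Energy = 0.05 kW × 7 h = 0.35 kWh
Cost = 0.35 kWh × $0.15/kWh = $0.05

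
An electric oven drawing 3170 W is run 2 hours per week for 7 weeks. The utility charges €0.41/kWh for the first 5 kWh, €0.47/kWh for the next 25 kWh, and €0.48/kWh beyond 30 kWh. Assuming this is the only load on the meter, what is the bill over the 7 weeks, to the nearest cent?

€20.70

Runtime = 2 h/week × 7 weeks = 14 h
Energy = 3.17 kW × 14 h = 44.38 kWh
Tier 1 (0–5 kWh): 5 × €0.41 = €2.05
Tier 2 (5–30 kWh): 25 × €0.47 = €11.75
Above 30 kWh: 14.38 × €0.48 = €6.9024
Bill = €20.70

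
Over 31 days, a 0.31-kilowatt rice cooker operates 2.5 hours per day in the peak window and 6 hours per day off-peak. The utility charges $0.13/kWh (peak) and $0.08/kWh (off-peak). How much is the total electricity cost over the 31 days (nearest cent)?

$7.74

Peak energy = 0.31 kW × 2.5 h × 31 = 24.025 kWh
Off-peak energy = 0.31 kW × 6 h × 31 = 57.66 kWh
Cost = 24.025 × $0.13 + 57.66 × $0.08 = $3.12325 + $4.6128 = $7.74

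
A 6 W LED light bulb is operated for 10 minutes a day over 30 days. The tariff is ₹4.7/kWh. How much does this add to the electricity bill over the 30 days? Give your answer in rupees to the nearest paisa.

₹0.14

Runtime = 10 min × 30 = 300 min = 5 h
Energy = 0.006 kW × 5 h = 0.03 kWh
Cost = 0.03 kWh × ₹4.7/kWh = ₹0.14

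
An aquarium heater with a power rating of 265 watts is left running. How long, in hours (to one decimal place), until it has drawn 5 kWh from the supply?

Hours = 5 kWh ÷ 0.265 kW = 18.9 h

18.9 h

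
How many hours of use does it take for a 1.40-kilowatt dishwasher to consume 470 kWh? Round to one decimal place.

Hours = 470 kWh ÷ 1.4 kW = 335.7 h

335.7 h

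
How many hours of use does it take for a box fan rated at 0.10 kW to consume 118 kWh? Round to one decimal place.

Hours = 118 kWh ÷ 0.1 kW = 1180.0 h

1180.0 h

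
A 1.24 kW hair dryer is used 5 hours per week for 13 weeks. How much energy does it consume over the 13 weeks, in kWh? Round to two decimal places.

Runtime = 5 h/week × 13 weeks = 65 h
Energy = 1.24 kW × 65 h = 80.6 kWh

80.60 kWh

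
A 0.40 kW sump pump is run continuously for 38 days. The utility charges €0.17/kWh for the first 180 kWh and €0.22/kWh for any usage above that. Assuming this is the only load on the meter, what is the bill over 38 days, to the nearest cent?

€71.26

Runtime = 24 h × 38 = 912 h
Energy = 0.4 kW × 912 h = 364.8 kWh
Tier 1 (0–180 kWh): 180 × €0.17 = €30.6
Above 180 kWh: 184.8 × €0.22 = €40.656
Bill = €71.26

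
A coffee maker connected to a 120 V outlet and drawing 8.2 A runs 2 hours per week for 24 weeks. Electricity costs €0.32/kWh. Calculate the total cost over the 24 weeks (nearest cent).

Power = 8.2 A × 120 V = 984 W = 0.984 kW
Runtime = 2 h/week × 24 weeks = 48 h
Energy = 0.984 kW × 48 h = 47.232 kWh
Cost = 47.232 kWh × €0.32/kWh = €15.11

€15.11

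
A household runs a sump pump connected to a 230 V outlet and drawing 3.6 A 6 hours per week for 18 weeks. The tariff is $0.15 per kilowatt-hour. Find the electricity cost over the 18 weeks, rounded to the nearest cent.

Power = 3.6 A × 230 V = 828 W = 0.828 kW
Runtime = 6 h/week × 18 weeks = 108 h
Energy = 0.828 kW × 108 h = 89.424 kWh
Cost = 89.424 kWh × $0.15/kWh = $13.41

$13.41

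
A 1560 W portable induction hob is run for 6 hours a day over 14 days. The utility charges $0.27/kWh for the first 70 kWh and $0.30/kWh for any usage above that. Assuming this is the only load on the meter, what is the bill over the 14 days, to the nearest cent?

Runtime = 6 h/day × 14 days = 84 h
Energy = 1.56 kW × 84 h = 131.04 kWh
Tier 1 (0–70 kWh): 70 × $0.27 = $18.9
Above 70 kWh: 61.04 × $0.30 = $18.312
Bill = $37.21

$37.21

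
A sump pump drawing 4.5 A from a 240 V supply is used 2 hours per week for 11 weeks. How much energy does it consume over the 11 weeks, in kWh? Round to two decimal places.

Power = 4.5 A × 240 V = 1080 W = 1.08 kW
Runtime = 2 h/week × 11 weeks = 22 h
Energy = 1.08 kW × 22 h = 23.76 kWh

23.76 kWh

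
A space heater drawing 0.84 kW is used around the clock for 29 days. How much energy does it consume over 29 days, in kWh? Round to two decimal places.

584.64 kWh

Runtime = 24 h × 29 = 696 h
Energy = 0.84 kW × 696 h = 584.64 kWh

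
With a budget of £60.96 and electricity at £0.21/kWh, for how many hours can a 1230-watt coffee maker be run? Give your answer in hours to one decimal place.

Energy available = £60.96 ÷ £0.21/kWh = 290.2857 kWh
Hours = 290.2857 kWh ÷ 1.23 kW = 236.0 h

236.0 h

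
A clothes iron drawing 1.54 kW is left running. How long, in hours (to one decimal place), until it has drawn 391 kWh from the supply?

Hours = 391 kWh ÷ 1.54 kW = 253.9 h

253.9 h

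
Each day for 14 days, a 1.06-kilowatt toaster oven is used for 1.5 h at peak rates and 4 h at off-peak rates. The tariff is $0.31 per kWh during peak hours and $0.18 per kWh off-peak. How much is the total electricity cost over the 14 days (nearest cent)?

$17.59

Peak energy = 1.06 kW × 1.5 h × 14 = 22.26 kWh
Off-peak energy = 1.06 kW × 4 h × 14 = 59.36 kWh
Cost = 22.26 × $0.31 + 59.36 × $0.18 = $6.9006 + $10.6848 = $17.59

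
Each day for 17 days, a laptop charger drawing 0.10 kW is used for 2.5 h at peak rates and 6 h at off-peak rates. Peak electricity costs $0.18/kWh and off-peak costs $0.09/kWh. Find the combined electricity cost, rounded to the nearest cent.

$1.68

Peak energy = 0.1 kW × 2.5 h × 17 = 4.25 kWh
Off-peak energy = 0.1 kW × 6 h × 17 = 10.2 kWh
Cost = 4.25 × $0.18 + 10.2 × $0.09 = $0.765 + $0.918 = $1.68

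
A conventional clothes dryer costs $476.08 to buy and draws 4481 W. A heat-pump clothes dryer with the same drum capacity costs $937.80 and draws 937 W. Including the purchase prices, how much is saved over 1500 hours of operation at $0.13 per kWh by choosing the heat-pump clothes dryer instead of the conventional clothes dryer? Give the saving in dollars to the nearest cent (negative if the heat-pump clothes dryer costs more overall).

conventional clothes dryer: $476.08 + (4481/1000) kW × 1500 h × $0.13 = $476.08 + $873.795 = $1349.875
heat-pump clothes dryer: $937.80 + (937/1000) kW × 1500 h × $0.13 = $937.80 + $182.715 = $1120.515
Saving = $1349.875 − $1120.515 = $229.36

$229.36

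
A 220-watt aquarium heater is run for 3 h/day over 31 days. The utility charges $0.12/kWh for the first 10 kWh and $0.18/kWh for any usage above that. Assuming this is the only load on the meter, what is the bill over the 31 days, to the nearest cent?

$3.08

Runtime = 3 h/day × 31 days = 93 h
Energy = 0.22 kW × 93 h = 20.46 kWh
Tier 1 (0–10 kWh): 10 × $0.12 = $1.2
Above 10 kWh: 10.46 × $0.18 = $1.8828
Bill = $3.08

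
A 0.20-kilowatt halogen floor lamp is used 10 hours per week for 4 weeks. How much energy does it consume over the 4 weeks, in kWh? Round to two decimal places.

Runtime = 10 h/week × 4 weeks = 40 h
Energy = 0.2 kW × 40 h = 8 kWh

8.00 kWh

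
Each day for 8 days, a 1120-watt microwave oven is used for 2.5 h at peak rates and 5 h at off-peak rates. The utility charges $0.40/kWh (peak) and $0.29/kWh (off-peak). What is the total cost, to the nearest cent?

$21.95

Peak energy = 1.12 kW × 2.5 h × 8 = 22.4 kWh
Off-peak energy = 1.12 kW × 5 h × 8 = 44.8 kWh
Cost = 22.4 × $0.40 + 44.8 × $0.29 = $8.96 + $12.992 = $21.95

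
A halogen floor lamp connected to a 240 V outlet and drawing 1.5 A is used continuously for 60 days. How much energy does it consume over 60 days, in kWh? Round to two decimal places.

Power = 1.5 A × 240 V = 360 W = 0.36 kW
Runtime = 24 h × 60 = 1440 h
Energy = 0.36 kW × 1440 h = 518.4 kWh

518.40 kWh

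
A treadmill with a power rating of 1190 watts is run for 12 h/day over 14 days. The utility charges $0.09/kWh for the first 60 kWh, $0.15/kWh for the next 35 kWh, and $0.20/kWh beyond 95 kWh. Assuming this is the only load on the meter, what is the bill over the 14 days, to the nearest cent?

$31.63

Runtime = 12 h/day × 14 days = 168 h
Energy = 1.19 kW × 168 h = 199.92 kWh
Tier 1 (0–60 kWh): 60 × $0.09 = $5.4
Tier 2 (60–95 kWh): 35 × $0.15 = $5.25
Above 95 kWh: 104.92 × $0.20 = $20.984
Bill = $31.63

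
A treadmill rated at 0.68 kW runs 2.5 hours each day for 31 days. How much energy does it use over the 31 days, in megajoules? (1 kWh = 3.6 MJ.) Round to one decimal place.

189.7 MJ

Runtime = 2.5 h/day × 31 days = 77.5 h
Energy = 0.68 kW × 77.5 h = 52.7 kWh
= 52.7 × 3.6 MJ = 189.7 MJ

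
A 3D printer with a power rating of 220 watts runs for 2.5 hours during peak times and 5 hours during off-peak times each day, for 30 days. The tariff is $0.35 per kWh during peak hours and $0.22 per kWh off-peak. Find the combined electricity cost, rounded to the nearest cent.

$13.04

Peak energy = 0.22 kW × 2.5 h × 30 = 16.5 kWh
Off-peak energy = 0.22 kW × 5 h × 30 = 33 kWh
Cost = 16.5 × $0.35 + 33 × $0.22 = $5.775 + $7.26 = $13.04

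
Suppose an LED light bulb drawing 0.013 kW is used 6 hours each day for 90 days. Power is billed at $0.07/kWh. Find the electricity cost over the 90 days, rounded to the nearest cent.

Runtime = 6 h/day × 90 days = 540 h
Energy = 0.013 kW × 540 h = 7.02 kWh
Cost = 7.02 kWh × $0.07/kWh = $0.49

$0.49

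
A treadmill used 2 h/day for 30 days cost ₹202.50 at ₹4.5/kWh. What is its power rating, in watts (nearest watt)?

750 W

Energy = ₹202.50 ÷ ₹4.5/kWh = 45 kWh
Runtime = 2 h/day × 30 days = 60 h
Power = 45 kWh ÷ 60 h = 0.75 kW = 750 W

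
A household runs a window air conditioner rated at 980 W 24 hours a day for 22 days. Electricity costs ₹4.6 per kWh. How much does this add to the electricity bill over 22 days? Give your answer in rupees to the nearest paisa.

₹2380.22

Runtime = 24 h × 22 = 528 h
Energy = 0.98 kW × 528 h = 517.44 kWh
Cost = 517.44 kWh × ₹4.6/kWh = ₹2380.22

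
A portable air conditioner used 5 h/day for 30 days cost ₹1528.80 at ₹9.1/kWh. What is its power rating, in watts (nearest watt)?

1120 W

Energy = ₹1528.80 ÷ ₹9.1/kWh = 168 kWh
Runtime = 5 h/day × 30 days = 150 h
Power = 168 kWh ÷ 150 h = 1.12 kW = 1120 W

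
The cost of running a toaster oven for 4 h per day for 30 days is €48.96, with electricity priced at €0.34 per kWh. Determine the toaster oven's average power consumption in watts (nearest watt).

Energy = €48.96 ÷ €0.34/kWh = 144 kWh
Runtime = 4 h/day × 30 days = 120 h
Power = 144 kWh ÷ 120 h = 1.2 kW = 1200 W

1200 W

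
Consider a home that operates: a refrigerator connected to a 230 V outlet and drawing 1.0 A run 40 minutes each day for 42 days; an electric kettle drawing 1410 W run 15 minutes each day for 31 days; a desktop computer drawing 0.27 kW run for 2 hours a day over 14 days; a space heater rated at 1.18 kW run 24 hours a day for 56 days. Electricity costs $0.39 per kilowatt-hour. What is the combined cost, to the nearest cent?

refrigerator: Power = 1.0 A × 230 V = 230 W = 0.23 kW
refrigerator: Runtime = 40 min × 42 = 1680 min = 28 h
refrigerator: 0.23 kW × 28 h = 6.44 kWh
electric kettle: Runtime = 15 min × 31 = 465 min = 7.75 h
electric kettle: 1.41 kW × 7.75 h = 10.9275 kWh
desktop computer: Runtime = 2 h/day × 14 days = 28 h
desktop computer: 0.27 kW × 28 h = 7.56 kWh
space heater: Runtime = 24 h × 56 = 1344 h
space heater: 1.18 kW × 1344 h = 1585.92 kWh
Total energy = 1610.8475 kWh
Cost = 1610.8475 × $0.39 = $628.23

$628.23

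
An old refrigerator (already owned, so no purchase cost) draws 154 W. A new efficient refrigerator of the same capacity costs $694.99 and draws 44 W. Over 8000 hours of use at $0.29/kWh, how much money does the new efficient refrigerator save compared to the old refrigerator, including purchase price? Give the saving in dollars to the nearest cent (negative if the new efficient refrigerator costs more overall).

old refrigerator: $0.00 + (154/1000) kW × 8000 h × $0.29 = $0.00 + $357.28 = $357.28
new efficient refrigerator: $694.99 + (44/1000) kW × 8000 h × $0.29 = $694.99 + $102.08 = $797.07
Saving = $357.28 − $797.07 = −$439.79

-$439.79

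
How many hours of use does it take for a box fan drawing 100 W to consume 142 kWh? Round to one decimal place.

Hours = 142 kWh ÷ 0.1 kW = 1420.0 h

1420.0 h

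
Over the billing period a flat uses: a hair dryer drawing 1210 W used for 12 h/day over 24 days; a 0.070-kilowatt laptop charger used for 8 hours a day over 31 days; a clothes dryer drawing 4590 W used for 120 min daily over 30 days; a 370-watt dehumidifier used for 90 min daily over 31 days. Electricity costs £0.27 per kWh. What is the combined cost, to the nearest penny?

hair dryer: Runtime = 12 h/day × 24 days = 288 h
hair dryer: 1.21 kW × 288 h = 348.48 kWh
laptop charger: Runtime = 8 h/day × 31 days = 248 h
laptop charger: 0.07 kW × 248 h = 17.36 kWh
clothes dryer: Runtime = 120 min × 30 = 3600 min = 60 h
clothes dryer: 4.59 kW × 60 h = 275.4 kWh
dehumidifier: Runtime = 90 min × 31 = 2790 min = 46.5 h
dehumidifier: 0.37 kW × 46.5 h = 17.205 kWh
Total energy = 658.445 kWh
Cost = 658.445 × £0.27 = £177.78

£177.78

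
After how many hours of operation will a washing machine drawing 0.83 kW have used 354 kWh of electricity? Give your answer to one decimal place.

426.5 h

Hours = 354 kWh ÷ 0.83 kW = 426.5 h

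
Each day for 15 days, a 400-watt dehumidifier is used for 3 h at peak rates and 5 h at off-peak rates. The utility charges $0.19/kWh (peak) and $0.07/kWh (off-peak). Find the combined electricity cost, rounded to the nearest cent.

$5.52

Peak energy = 0.4 kW × 3 h × 15 = 18 kWh
Off-peak energy = 0.4 kW × 5 h × 15 = 30 kWh
Cost = 18 × $0.19 + 30 × $0.07 = $3.42 + $2.1 = $5.52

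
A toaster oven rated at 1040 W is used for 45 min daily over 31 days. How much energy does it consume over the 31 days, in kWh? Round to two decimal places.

24.18 kWh

Runtime = 45 min × 31 = 1395 min = 23.25 h
Energy = 1.04 kW × 23.25 h = 24.18 kWh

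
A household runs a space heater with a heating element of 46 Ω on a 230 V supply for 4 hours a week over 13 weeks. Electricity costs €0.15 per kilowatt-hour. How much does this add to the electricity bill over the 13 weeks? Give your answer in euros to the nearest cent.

€8.97

Power = V²/R = 230²/46 = 1150 W = 1.15 kW
Runtime = 4 h/week × 13 weeks = 52 h
Energy = 1.15 kW × 52 h = 59.8 kWh
Cost = 59.8 kWh × €0.15/kWh = €8.97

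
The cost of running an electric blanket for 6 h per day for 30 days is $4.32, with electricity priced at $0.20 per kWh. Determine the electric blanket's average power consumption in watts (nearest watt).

120 W

Energy = $4.32 ÷ $0.20/kWh = 21.6 kWh
Runtime = 6 h/day × 30 days = 180 h
Power = 21.6 kWh ÷ 180 h = 0.12 kW = 120 W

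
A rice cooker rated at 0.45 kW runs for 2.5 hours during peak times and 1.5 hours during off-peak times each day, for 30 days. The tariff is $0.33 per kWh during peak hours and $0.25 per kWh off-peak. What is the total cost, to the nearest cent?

Peak energy = 0.45 kW × 2.5 h × 30 = 33.75 kWh
Off-peak energy = 0.45 kW × 1.5 h × 30 = 20.25 kWh
Cost = 33.75 × $0.33 + 20.25 × $0.25 = $11.1375 + $5.0625 = $16.20

$16.20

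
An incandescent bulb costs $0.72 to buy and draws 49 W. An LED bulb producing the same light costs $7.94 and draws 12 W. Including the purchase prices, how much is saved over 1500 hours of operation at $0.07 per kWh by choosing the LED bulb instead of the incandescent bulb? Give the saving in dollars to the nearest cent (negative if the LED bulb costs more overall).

incandescent bulb: $0.72 + (49/1000) kW × 1500 h × $0.07 = $0.72 + $5.145 = $5.865
LED bulb: $7.94 + (12/1000) kW × 1500 h × $0.07 = $7.94 + $1.26 = $9.2
Saving = $5.865 − $9.2 = −$3.335 → -$3.34

-$3.34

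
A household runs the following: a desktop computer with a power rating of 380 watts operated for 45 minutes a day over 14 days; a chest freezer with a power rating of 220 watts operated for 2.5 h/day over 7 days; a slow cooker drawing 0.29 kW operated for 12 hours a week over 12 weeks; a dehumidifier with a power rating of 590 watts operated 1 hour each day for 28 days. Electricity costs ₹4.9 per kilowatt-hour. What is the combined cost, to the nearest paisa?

desktop computer: Runtime = 45 min × 14 = 630 min = 10.5 h
desktop computer: 0.38 kW × 10.5 h = 3.99 kWh
chest freezer: Runtime = 2.5 h/day × 7 days = 17.5 h
chest freezer: 0.22 kW × 17.5 h = 3.85 kWh
slow cooker: Runtime = 12 h/week × 12 weeks = 144 h
slow cooker: 0.29 kW × 144 h = 41.76 kWh
dehumidifier: Runtime = 1 h/day × 28 days = 28 h
dehumidifier: 0.59 kW × 28 h = 16.52 kWh
Total energy = 66.12 kWh
Cost = 66.12 × ₹4.9 = ₹323.99

₹323.99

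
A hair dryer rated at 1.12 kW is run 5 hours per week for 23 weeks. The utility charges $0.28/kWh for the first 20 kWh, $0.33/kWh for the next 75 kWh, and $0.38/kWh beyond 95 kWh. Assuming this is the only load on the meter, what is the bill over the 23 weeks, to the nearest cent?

Runtime = 5 h/week × 23 weeks = 115 h
Energy = 1.12 kW × 115 h = 128.8 kWh
Tier 1 (0–20 kWh): 20 × $0.28 = $5.6
Tier 2 (20–95 kWh): 75 × $0.33 = $24.75
Above 95 kWh: 33.8 × $0.38 = $12.844
Bill = $43.19

$43.19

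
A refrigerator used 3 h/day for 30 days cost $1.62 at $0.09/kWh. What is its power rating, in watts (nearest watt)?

Energy = $1.62 ÷ $0.09/kWh = 18 kWh
Runtime = 3 h/day × 30 days = 90 h
Power = 18 kWh ÷ 90 h = 0.2 kW = 200 W

200 W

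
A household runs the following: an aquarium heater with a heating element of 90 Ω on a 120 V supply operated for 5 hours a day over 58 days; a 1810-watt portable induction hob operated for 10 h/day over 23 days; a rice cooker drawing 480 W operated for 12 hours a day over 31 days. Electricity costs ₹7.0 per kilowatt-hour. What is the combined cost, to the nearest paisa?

aquarium heater: Power = V²/R = 120²/90 = 160 W = 0.16 kW
aquarium heater: Runtime = 5 h/day × 58 days = 290 h
aquarium heater: 0.16 kW × 290 h = 46.4 kWh
portable induction hob: Runtime = 10 h/day × 23 days = 230 h
portable induction hob: 1.81 kW × 230 h = 416.3 kWh
rice cooker: Runtime = 12 h/day × 31 days = 372 h
rice cooker: 0.48 kW × 372 h = 178.56 kWh
Total energy = 641.26 kWh
Cost = 641.26 × ₹7.0 = ₹4488.82

₹4488.82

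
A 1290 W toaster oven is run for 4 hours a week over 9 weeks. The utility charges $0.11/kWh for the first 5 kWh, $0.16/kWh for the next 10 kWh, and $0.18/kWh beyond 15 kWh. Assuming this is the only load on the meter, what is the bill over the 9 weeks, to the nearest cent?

Runtime = 4 h/week × 9 weeks = 36 h
Energy = 1.29 kW × 36 h = 46.44 kWh
Tier 1 (0–5 kWh): 5 × $0.11 = $0.55
Tier 2 (5–15 kWh): 10 × $0.16 = $1.6
Above 15 kWh: 31.44 × $0.18 = $5.6592
Bill = $7.81

$7.81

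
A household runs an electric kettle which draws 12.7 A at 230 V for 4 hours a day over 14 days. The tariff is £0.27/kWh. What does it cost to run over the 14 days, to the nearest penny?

Power = 12.7 A × 230 V = 2921 W = 2.921 kW
Runtime = 4 h/day × 14 days = 56 h
Energy = 2.921 kW × 56 h = 163.576 kWh
Cost = 163.576 kWh × £0.27/kWh = £44.17

£44.17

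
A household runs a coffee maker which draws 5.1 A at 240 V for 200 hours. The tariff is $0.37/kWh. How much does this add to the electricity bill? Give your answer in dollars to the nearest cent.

Power = 5.1 A × 240 V = 1224 W = 1.224 kW
Energy = 1.224 kW × 200 h = 244.8 kWh
Cost = 244.8 kWh × $0.37/kWh = $90.58

$90.58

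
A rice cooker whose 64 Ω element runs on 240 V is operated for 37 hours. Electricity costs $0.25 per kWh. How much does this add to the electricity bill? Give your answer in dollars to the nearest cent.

Power = V²/R = 240²/64 = 900 W = 0.9 kW
Energy = 0.9 kW × 37 h = 33.3 kWh
Cost = 33.3 kWh × $0.25/kWh = $8.33

$8.33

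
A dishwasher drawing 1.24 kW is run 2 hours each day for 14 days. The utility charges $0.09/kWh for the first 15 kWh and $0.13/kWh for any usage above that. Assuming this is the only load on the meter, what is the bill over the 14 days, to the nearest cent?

Runtime = 2 h/day × 14 days = 28 h
Energy = 1.24 kW × 28 h = 34.72 kWh
Tier 1 (0–15 kWh): 15 × $0.09 = $1.35
Above 15 kWh: 19.72 × $0.13 = $2.5636
Bill = $3.91

$3.91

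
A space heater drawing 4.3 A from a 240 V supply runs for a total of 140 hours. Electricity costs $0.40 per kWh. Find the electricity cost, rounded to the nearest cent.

$57.79

Power = 4.3 A × 240 V = 1032 W = 1.032 kW
Energy = 1.032 kW × 140 h = 144.48 kWh
Cost = 144.48 kWh × $0.40/kWh = $57.79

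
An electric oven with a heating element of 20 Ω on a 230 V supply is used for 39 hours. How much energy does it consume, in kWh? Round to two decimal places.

Power = V²/R = 230²/20 = 2645 W = 2.645 kW
Energy = 2.645 kW × 39 h = 103.155 kWh ≈ 103.16 kWh

103.16 kWh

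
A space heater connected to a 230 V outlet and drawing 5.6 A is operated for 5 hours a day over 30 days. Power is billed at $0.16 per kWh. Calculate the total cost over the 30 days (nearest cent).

Power = 5.6 A × 230 V = 1288 W = 1.288 kW
Runtime = 5 h/day × 30 days = 150 h
Energy = 1.288 kW × 150 h = 193.2 kWh
Cost = 193.2 kWh × $0.16/kWh = $30.91

$30.91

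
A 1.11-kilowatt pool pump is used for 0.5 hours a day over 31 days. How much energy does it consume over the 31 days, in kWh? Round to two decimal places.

17.21 kWh

Runtime = 0.5 h/day × 31 days = 15.5 h
Energy = 1.11 kW × 15.5 h = 17.205 kWh ≈ 17.21 kWh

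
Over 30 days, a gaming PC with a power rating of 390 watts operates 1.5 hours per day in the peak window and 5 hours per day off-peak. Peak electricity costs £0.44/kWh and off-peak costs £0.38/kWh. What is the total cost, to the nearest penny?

£29.95

Peak energy = 0.39 kW × 1.5 h × 30 = 17.55 kWh
Off-peak energy = 0.39 kW × 5 h × 30 = 58.5 kWh
Cost = 17.55 × £0.44 + 58.5 × £0.38 = £7.722 + £22.23 = £29.95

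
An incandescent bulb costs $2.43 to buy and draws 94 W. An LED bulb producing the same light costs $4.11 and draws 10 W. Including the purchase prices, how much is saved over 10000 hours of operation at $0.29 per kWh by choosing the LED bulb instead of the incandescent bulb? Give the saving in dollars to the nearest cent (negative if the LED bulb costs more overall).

$241.92

incandescent bulb: $2.43 + (94/1000) kW × 10000 h × $0.29 = $2.43 + $272.6 = $275.03
LED bulb: $4.11 + (10/1000) kW × 10000 h × $0.29 = $4.11 + $29 = $33.11
Saving = $275.03 − $33.11 = $241.92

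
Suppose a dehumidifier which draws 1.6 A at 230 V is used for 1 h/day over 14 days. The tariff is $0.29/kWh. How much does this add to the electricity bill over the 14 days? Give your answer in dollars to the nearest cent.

$1.49

Power = 1.6 A × 230 V = 368 W = 0.368 kW
Runtime = 1 h/day × 14 days = 14 h
Energy = 0.368 kW × 14 h = 5.152 kWh
Cost = 5.152 kWh × $0.29/kWh = $1.49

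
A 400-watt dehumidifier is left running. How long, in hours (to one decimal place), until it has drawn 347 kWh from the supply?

867.5 h

Hours = 347 kWh ÷ 0.4 kW = 867.5 h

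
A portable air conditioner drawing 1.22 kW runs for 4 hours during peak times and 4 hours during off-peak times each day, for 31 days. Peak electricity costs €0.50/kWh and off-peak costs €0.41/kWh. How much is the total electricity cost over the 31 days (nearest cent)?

€137.66

Peak energy = 1.22 kW × 4 h × 31 = 151.28 kWh
Off-peak energy = 1.22 kW × 4 h × 31 = 151.28 kWh
Cost = 151.28 × €0.50 + 151.28 × €0.41 = €75.64 + €62.0248 = €137.66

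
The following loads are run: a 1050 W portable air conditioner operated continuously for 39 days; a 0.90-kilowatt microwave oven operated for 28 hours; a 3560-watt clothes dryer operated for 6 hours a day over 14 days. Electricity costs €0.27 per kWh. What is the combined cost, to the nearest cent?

portable air conditioner: Runtime = 24 h × 39 = 936 h
portable air conditioner: 1.05 kW × 936 h = 982.8 kWh
microwave oven: 0.9 kW × 28 h = 25.2 kWh
clothes dryer: Runtime = 6 h/day × 14 days = 84 h
clothes dryer: 3.56 kW × 84 h = 299.04 kWh
Total energy = 1307.04 kWh
Cost = 1307.04 × €0.27 = €352.90

€352.90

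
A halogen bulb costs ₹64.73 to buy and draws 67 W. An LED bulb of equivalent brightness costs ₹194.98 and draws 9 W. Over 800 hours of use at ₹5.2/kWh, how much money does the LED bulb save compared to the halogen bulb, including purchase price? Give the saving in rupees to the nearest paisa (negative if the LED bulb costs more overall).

₹111.03

halogen bulb: ₹64.73 + (67/1000) kW × 800 h × ₹5.2 = ₹64.73 + ₹278.72 = ₹343.45
LED bulb: ₹194.98 + (9/1000) kW × 800 h × ₹5.2 = ₹194.98 + ₹37.44 = ₹232.42
Saving = ₹343.45 − ₹232.42 = ₹111.03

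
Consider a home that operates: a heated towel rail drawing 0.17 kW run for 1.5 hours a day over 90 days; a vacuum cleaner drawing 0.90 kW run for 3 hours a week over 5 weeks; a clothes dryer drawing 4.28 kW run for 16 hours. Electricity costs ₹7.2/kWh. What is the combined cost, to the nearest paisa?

heated towel rail: Runtime = 1.5 h/day × 90 days = 135 h
heated towel rail: 0.17 kW × 135 h = 22.95 kWh
vacuum cleaner: Runtime = 3 h/week × 5 weeks = 15 h
vacuum cleaner: 0.9 kW × 15 h = 13.5 kWh
clothes dryer: 4.28 kW × 16 h = 68.48 kWh
Total energy = 104.93 kWh
Cost = 104.93 × ₹7.2 = ₹755.50

₹755.50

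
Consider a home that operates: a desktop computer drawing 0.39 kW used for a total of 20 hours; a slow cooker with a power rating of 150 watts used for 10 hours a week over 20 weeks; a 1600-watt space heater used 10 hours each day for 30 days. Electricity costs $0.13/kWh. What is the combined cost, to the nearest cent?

desktop computer: 0.39 kW × 20 h = 7.8 kWh
slow cooker: Runtime = 10 h/week × 20 weeks = 200 h
slow cooker: 0.15 kW × 200 h = 30 kWh
space heater: Runtime = 10 h/day × 30 days = 300 h
space heater: 1.6 kW × 300 h = 480 kWh
Total energy = 517.8 kWh
Cost = 517.8 × $0.13 = $67.31

$67.31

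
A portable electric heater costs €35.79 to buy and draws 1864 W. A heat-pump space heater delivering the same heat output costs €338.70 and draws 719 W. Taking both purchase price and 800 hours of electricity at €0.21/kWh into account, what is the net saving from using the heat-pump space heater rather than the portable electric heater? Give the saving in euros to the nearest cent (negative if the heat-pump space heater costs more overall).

-€110.55

portable electric heater: €35.79 + (1864/1000) kW × 800 h × €0.21 = €35.79 + €313.152 = €348.942
heat-pump space heater: €338.70 + (719/1000) kW × 800 h × €0.21 = €338.70 + €120.792 = €459.492
Saving = €348.942 − €459.492 = −€110.55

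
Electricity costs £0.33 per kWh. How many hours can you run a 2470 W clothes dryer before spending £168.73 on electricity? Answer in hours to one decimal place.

207.0 h

Energy available = £168.73 ÷ £0.33/kWh = 511.303 kWh
Hours = 511.303 kWh ÷ 2.47 kW = 207.0 h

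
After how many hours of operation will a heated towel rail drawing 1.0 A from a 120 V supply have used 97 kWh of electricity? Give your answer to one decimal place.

Power = 1.0 A × 120 V = 120 W = 0.12 kW
Hours = 97 kWh ÷ 0.12 kW = 808.3 h

808.3 h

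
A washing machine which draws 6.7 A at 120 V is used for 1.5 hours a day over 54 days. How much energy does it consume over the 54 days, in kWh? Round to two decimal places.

65.12 kWh

Power = 6.7 A × 120 V = 804 W = 0.804 kW
Runtime = 1.5 h/day × 54 days = 81 h
Energy = 0.804 kW × 81 h = 65.124 kWh ≈ 65.12 kWh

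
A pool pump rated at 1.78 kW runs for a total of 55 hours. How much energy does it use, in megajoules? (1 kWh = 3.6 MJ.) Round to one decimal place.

352.4 MJ

Energy = 1.78 kW × 55 h = 97.9 kWh
= 97.9 × 3.6 MJ = 352.4 MJ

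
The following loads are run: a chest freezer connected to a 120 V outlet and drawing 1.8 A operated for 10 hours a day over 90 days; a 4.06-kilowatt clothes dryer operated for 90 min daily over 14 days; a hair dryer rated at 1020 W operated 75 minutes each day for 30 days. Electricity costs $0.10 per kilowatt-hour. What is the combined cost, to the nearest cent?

chest freezer: Power = 1.8 A × 120 V = 216 W = 0.216 kW
chest freezer: Runtime = 10 h/day × 90 days = 900 h
chest freezer: 0.216 kW × 900 h = 194.4 kWh
clothes dryer: Runtime = 90 min × 14 = 1260 min = 21 h
clothes dryer: 4.06 kW × 21 h = 85.26 kWh
hair dryer: Runtime = 75 min × 30 = 2250 min = 37.5 h
hair dryer: 1.02 kW × 37.5 h = 38.25 kWh
Total energy = 317.91 kWh
Cost = 317.91 × $0.10 = $31.79

$31.79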